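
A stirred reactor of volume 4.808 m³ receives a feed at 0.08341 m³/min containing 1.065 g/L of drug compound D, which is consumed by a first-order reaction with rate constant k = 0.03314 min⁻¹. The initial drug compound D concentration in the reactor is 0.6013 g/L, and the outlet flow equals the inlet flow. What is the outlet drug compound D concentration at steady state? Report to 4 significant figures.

Accumulation = in − out − consumed: V dC/dt = Q C_in − Q C − k V C.
At steady state: 0 = Q C_in − (Q + kV) C_ss, so C_ss = Q C_in/(Q + kV).
C_ss = 0.08341·1.065/(0.08341 + 0.03314·4.808) = 0.0888316/0.242747 = 0.365943 g/L.

0.3659 g/L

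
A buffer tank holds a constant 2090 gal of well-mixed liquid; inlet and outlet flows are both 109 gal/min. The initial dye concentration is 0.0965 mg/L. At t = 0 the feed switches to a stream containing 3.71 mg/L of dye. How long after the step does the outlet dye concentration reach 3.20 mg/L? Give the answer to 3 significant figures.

37.5 min

Species balance on the tank: V dC/dt = Q(C_in − C), so τ = V/Q = 19.174 min.
C(t) = C_in + (C₀ − C_in) e^(−t/τ). Set C = 3.20 and solve for t:
e^(−t/τ) = (C − C_in)/(C₀ − C_in) = (3.20 − 3.71)/(0.0965 − 3.71) = 0.14114
t = −τ ln(…) = 19.174 × 1.9580 = 37.544 min.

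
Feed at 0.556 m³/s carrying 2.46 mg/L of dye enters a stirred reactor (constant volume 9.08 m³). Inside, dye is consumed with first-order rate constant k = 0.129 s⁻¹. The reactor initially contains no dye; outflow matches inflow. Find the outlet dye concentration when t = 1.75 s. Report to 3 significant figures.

Accumulation = in − out − consumed: V dC/dt = Q C_in − Q C − k V C.
dC/dt = (Q/V) C_in − (Q/V + k) C; effective rate a = Q/V + k = 0.061233 + 0.129 = 0.19023 s⁻¹.
C_ss = Q C_in/(Q + kV) = 0.79184 mg/L; C(t) = C_ss + (C₀ − C_ss) e^(−a t).
C(1.75) = 0.79184 + (-0.79184)·e^(−0.19023·1.75) = 0.79184 + (-0.79184)·0.71684 = 0.22422 mg/L.

0.224 mg/L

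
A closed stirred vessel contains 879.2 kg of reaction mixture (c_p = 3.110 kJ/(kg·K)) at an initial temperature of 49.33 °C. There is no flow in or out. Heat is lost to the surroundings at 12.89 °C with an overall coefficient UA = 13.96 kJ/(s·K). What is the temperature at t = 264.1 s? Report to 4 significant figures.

Lumped-capacitance energy balance: M c_p dT/dt = UA(T_amb − T).
dT/dt = (T_ss − T)/τ with T_ss = T_amb = 12.8900 °C, τ = M c_p/UA = 879.2·3.110/13.96 = 195.868 s.
Solution: T(t) = T_ss + (T₀ − T_ss) e^(−t/τ).
T(264.1) = 12.8900 + (36.4400)·0.259666 = 22.3522 °C.

22.35 °C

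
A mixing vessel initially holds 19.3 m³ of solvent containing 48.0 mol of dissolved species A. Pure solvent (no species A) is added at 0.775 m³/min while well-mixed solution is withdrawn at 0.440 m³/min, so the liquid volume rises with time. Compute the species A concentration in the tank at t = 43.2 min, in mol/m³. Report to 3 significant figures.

0.682 mol/m³

Let m(t) be the amount of species A. Volume: V(t) = V₀ + (Q_in − Q_out) t = 19.3 + 0.33500 t; V(43.2) = 33.772 m³.
Solute balance: dm/dt = 0 − Q_out C = −Q_out m/V(t).
Separate: dm/m = −Q_out dt/V(t) ⇒ ln(m/m₀) = −(Q_out/(Q_in−Q_out)) ln(V/V₀).
m = m₀ (V₀/V)^(Q_out/(Q_in−Q_out)) = 48.0 × (19.3/33.772)^(1.3134) = 23.019 mol.
C = m/V = 23.019/33.772 = 0.68159 mol/m³.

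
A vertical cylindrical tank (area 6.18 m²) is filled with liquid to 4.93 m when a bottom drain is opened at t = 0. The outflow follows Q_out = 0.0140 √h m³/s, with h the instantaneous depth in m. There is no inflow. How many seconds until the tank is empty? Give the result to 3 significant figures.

1960 s

Volume balance on the tank: A dh/dt = −0.0140 √h.
∫ h^(−1/2) dh = −(0.0140/A) ∫ dt, giving 2√h = 2√h₀ − (0.0140/A) t.
Set h = 0: 2√h₀ = (0.0140/A) t_empty ⇒ t_empty = 2A√h₀/0.0140.
t_empty = 2·6.18·√4.93/0.0140 = 12.360·2.2204/0.0140 = 1960.3 s.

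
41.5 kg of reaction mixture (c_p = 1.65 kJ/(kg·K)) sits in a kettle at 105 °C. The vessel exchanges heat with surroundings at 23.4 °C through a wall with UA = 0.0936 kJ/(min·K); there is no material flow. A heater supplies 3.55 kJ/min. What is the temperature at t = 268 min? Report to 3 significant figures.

Lumped-capacitance energy balance: M c_p dT/dt = UA(T_amb − T) + Q̇.
dT/dt = (T_ss − T)/τ with T_ss = T_amb + Q̇/UA = 23.4 + 3.55/0.0936 = 61.327 °C, τ = M c_p/UA = 41.5·1.65/0.0936 = 731.57 min.
This is linear first-order; T(t) = T_ss + (T₀ − T_ss) e^(−t/τ).
T(268) = 61.327 + (43.673)·0.69327 = 91.604 °C.

91.6 °C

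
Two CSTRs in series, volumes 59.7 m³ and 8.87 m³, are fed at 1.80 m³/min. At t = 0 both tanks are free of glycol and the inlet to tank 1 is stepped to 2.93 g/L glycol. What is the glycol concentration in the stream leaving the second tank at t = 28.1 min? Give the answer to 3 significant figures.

Species balance on tank i: dCᵢ/dt = (Cᵢ₋₁ − Cᵢ)/τᵢ with τᵢ = Vᵢ/Q.
τ₁ = 59.7/1.80 = 33.167 min; τ₂ = 8.87/1.80 = 4.9278 min.
Solving the cascade with C₁(0)=C₂(0)=0 gives C₂(t) = C_in[1 − (τ₁ e^(−t/τ₁) − τ₂ e^(−t/τ₂))/(τ₁ − τ₂)].
At t = 28.1: e^(−t/τ₁) = 0.42860, e^(−t/τ₂) = 0.0033381.
C₂ = 2.93·[1 − (33.167·0.42860 − 4.9278·0.0033381)/(28.239)] = 2.93·0.49719 = 1.4568 g/L.

1.46 g/L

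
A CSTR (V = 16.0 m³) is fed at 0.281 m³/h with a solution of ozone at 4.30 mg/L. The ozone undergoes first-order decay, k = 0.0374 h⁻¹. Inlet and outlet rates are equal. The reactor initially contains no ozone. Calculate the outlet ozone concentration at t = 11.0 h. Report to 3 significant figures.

0.623 mg/L

Species balance: V dC/dt = Q C_in − Q C − k V C.
This is linear with rate a = Q/V + k = 0.054963 h⁻¹.
C_ss = Q C_in/(Q + kV) = 1.3740 mg/L; C(t) = C_ss + (C₀ − C_ss) e^(−a t).
C(11.0) = 1.3740 + (-1.3740)·e^(−0.054963·11.0) = 1.3740 + (-1.3740)·0.54630 = 0.62339 mg/L.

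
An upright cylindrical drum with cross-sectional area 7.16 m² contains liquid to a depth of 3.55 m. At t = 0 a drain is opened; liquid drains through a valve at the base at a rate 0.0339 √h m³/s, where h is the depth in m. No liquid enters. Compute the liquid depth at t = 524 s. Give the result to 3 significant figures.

0.414 m

With no inflow, A dh/dt = −0.0339 √h.
This is separable: 2 d(√h)/dt = −0.0339/A, so √h = √h₀ − (0.0339/(2A)) t.
√h = √3.55 − 0.0339·524/(2·7.16) = 1.8841 − 1.2405 = 0.64367.
h = 0.64367² = 0.41431 m.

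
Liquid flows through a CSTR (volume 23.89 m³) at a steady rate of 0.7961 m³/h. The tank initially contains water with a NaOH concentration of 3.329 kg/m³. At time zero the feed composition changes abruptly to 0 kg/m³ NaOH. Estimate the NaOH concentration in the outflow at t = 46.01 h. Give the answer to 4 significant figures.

Accumulation = in − out for the solute gives V dC/dt = Q(C_in − C).
Time constant τ = V/Q = 23.89/0.7961 = 30.0088 h.
Integrating: C(t) = C_in + (C₀ − C_in) e^(−t/τ).
C(46.01) = 0 + (3.329 − 0)·e^(−46.01/30.0088) = 0 + (3.32900)·0.215840 = 0.718532 kg/m³.

0.7185 kg/m³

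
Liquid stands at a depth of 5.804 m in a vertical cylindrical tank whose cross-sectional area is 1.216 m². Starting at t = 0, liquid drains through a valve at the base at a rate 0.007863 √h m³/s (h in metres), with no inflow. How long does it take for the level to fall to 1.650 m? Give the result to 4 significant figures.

347.8 s

With no inflow, A dh/dt = −0.007863 √h.
This is separable: 2 d(√h)/dt = −0.007863/A, so √h = √h₀ − (0.007863/(2A)) t.
t = 2A(√h₀ − √h)/0.007863 = 2·1.216·(√5.804 − √1.650)/0.007863
  = 2.43200 × (2.40915 − 1.28452) / 0.007863 = 347.843 s.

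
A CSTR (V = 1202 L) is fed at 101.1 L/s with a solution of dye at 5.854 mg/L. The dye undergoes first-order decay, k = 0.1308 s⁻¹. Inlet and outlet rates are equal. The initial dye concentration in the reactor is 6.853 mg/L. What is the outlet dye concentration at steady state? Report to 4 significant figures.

2.291 mg/L

Accumulation = in − out − consumed: V dC/dt = Q C_in − Q C − k V C.
At steady state: 0 = Q C_in − (Q + kV) C_ss, so C_ss = Q C_in/(Q + kV).
C_ss = 101.1·5.854/(101.1 + 0.1308·1202) = 591.839/258.322 = 2.29110 mg/L.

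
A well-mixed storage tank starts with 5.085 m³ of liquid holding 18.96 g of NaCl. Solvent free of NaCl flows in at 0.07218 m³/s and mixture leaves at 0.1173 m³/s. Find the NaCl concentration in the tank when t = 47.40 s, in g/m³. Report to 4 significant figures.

1.557 g/m³

Let m(t) be the amount of NaCl. Volume: V(t) = V₀ + (Q_in − Q_out) t = 5.085 − 0.0451200 t; V(47.40) = 2.94631 m³.
Species balance (pure solvent in): dm/dt = −Q_out · m/V(t).
dm/m = −Q_out dt/(V₀ − 0.0451200 t); integrating gives ln(m/m₀) = −(Q_out/(Q_in−Q_out)) ln(V/V₀).
m = m₀ (V₀/V)^(Q_out/(Q_in−Q_out)) = 18.96 × (5.085/2.94631)^(-2.59973) = 4.58849 g.
C = m/V = 4.58849/2.94631 = 1.55737 g/m³.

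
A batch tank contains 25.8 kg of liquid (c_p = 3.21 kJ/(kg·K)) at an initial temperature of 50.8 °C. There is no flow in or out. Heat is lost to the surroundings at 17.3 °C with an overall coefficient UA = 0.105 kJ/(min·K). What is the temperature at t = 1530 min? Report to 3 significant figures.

22.1 °C

Lumped-capacitance energy balance: M c_p dT/dt = UA(T_amb − T).
dT/dt = (T_ss − T)/τ with T_ss = T_amb = 17.300 °C, τ = M c_p/UA = 25.8·3.21/0.105 = 788.74 min.
Solution: T(t) = T_ss + (T₀ − T_ss) e^(−t/τ).
T(1530) = 17.300 + (33.500)·0.14373 = 22.115 °C.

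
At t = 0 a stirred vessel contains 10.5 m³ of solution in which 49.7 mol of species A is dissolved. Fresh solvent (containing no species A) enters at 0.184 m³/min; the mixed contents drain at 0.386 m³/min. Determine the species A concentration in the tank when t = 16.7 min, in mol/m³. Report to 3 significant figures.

Let m(t) be the amount of species A. Volume: V(t) = V₀ + (Q_in − Q_out) t = 10.5 − 0.20200 t; V(16.7) = 7.1266 m³.
Solute balance: dm/dt = 0 − Q_out C = −Q_out m/V(t).
dm/m = −Q_out dt/(V₀ − 0.20200 t); integrating gives ln(m/m₀) = −(Q_out/(Q_in−Q_out)) ln(V/V₀).
m = m₀ (V₀/V)^(Q_out/(Q_in−Q_out)) = 49.7 × (10.5/7.1266)^(-1.9109) = 23.700 mol.
C = m/V = 23.700/7.1266 = 3.3255 mol/m³.

3.33 mol/m³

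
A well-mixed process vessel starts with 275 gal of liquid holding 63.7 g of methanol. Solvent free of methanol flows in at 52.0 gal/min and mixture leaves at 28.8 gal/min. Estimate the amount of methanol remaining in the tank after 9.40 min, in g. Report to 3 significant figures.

30.9 g

Let m(t) be the amount of methanol. Volume: V(t) = V₀ + (Q_in − Q_out) t = 275 + 23.200 t; V(9.40) = 493.08 gal.
Species balance (pure solvent in): dm/dt = −Q_out · m/V(t).
dm/m = −Q_out dt/(V₀ + 23.200 t); integrating gives ln(m/m₀) = −(Q_out/(Q_in−Q_out)) ln(V/V₀).
m = m₀ (V₀/V)^(Q_out/(Q_in−Q_out)) = 63.7 × (275/493.08)^(1.2414) = 30.856 g.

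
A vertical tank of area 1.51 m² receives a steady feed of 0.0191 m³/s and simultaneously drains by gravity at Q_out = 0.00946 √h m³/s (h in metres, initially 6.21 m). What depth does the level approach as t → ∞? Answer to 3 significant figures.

A dh/dt = Q_in − 0.00946 √h. Steady state requires inflow = outflow:
Q_in = 0.00946 √h_ss ⇒ √h_ss = 0.0191/0.00946 = 2.0190.
h_ss = 2.0190² = 4.0765 m. (Since h₀ = 6.21 m > h_ss, the level will fall toward this value.)

4.08 m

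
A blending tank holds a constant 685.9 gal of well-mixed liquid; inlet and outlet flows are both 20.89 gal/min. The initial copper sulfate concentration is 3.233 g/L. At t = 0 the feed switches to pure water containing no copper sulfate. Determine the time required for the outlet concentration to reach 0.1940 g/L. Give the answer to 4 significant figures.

92.37 min

Species balance: V dC/dt = Q(C_in − C) ⇒ τ = V/Q = 32.8339 min.
C(t) = C_in + (C₀ − C_in) e^(−t/τ). Set C = 0.1940 and solve for t:
e^(−t/τ) = (C − C_in)/(C₀ − C_in) = (0.1940 − 0)/(3.233 − 0) = 0.0600062
t = −τ ln(…) = 32.8339 × 2.81331 = 92.3718 min.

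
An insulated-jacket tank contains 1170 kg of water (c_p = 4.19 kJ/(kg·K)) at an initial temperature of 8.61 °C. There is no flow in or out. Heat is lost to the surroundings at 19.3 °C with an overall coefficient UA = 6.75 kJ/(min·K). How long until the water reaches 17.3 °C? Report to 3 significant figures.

1220 min

First-law balance (no shaft work): M c_p dT/dt = −UA(T − T_amb).
τ = M c_p/UA = 726.27 min; T_ss = T_amb = 19.300 °C.
T(t) = T_ss + (T₀ − T_ss)e^(−t/τ); set T = 17.3:
t = −τ ln[(T − T_ss)/(T₀ − T_ss)] = −726.27 · ln(0.18709) = 1217.3 min.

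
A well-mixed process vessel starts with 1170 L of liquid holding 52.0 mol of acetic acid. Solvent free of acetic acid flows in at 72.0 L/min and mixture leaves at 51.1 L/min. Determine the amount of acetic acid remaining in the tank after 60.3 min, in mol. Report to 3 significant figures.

Total volume: dV/dt = Q_in − Q_out = 20.900 L/min, so V(t) = 1170 + 20.900 t and V(60.3) = 2430.3 L.
Solute balance: dm/dt = 0 − Q_out C = −Q_out m/V(t).
Separate: dm/m = −Q_out dt/V(t) ⇒ ln(m/m₀) = −(Q_out/(Q_in−Q_out)) ln(V/V₀).
m = m₀ (V₀/V)^(Q_out/(Q_in−Q_out)) = 52.0 × (1170/2430.3)^(2.4450) = 8.7056 mol.

8.71 mol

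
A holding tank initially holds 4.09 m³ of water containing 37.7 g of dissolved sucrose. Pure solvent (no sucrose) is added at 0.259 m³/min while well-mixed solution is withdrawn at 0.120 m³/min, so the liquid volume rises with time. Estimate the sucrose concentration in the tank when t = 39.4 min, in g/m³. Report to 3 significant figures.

Total volume: dV/dt = Q_in − Q_out = 0.13900 m³/min, so V(t) = 4.09 + 0.13900 t and V(39.4) = 9.5666 m³.
Solute balance: dm/dt = 0 − Q_out C = −Q_out m/V(t).
Separate: dm/m = −Q_out dt/V(t) ⇒ ln(m/m₀) = −(Q_out/(Q_in−Q_out)) ln(V/V₀).
m = m₀ (V₀/V)^(Q_out/(Q_in−Q_out)) = 37.7 × (4.09/9.5666)^(0.86331) = 18.103 g.
C = m/V = 18.103/9.5666 = 1.8923 g/m³.

1.89 g/m³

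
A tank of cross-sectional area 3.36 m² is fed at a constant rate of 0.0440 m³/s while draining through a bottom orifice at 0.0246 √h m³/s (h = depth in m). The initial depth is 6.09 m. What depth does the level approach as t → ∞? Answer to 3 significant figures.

3.20 m

Volume balance on the tank: A dh/dt = Q_in − 0.0246 √h. At steady state dh/dt = 0:
Q_in = 0.0246 √h_ss ⇒ √h_ss = 0.0440/0.0246 = 1.7886.
h_ss = 1.7886² = 3.1992 m. (Since h₀ = 6.09 m > h_ss, the level will fall toward this value.)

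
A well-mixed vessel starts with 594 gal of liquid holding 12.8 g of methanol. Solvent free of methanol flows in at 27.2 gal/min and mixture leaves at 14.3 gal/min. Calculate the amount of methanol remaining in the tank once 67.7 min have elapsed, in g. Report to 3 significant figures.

Let m(t) be the amount of methanol. Volume: V(t) = V₀ + (Q_in − Q_out) t = 594 + 12.900 t; V(67.7) = 1467.3 gal.
Species balance (pure solvent in): dm/dt = −Q_out · m/V(t).
dm/m = −Q_out dt/(V₀ + 12.900 t); integrating gives ln(m/m₀) = −(Q_out/(Q_in−Q_out)) ln(V/V₀).
m = m₀ (V₀/V)^(Q_out/(Q_in−Q_out)) = 12.8 × (594/1467.3)^(1.1085) = 4.6973 g.

4.70 g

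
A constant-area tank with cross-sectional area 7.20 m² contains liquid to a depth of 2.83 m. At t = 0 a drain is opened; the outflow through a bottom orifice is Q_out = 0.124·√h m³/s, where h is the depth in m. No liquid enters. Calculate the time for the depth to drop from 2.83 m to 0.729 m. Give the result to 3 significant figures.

96.2 s

With no inflow, A dh/dt = −0.124 √h.
This is separable: 2 d(√h)/dt = −0.124/A, so √h = √h₀ − (0.124/(2A)) t.
t = 2A(√h₀ − √h)/0.124 = 2·7.20·(√2.83 − √0.729)/0.124
  = 14.400 × (1.6823 − 0.85381) / 0.124 = 96.207 s.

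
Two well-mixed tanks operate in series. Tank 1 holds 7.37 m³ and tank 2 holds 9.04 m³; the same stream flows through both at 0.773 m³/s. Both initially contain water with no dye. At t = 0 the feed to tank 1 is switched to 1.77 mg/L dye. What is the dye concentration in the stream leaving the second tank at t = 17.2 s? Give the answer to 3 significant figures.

Each tank obeys Vᵢ dCᵢ/dt = Q(Cᵢ₋₁ − Cᵢ), so τᵢ = Vᵢ/Q.
τ₁ = 7.37/0.773 = 9.5343 s; τ₂ = 9.04/0.773 = 11.695 s.
Tank 1: C₁ = C_in(1 − e^(−t/τ₁)). Tank 2 (τ₁ ≠ τ₂): C₂ = C_in[1 − (τ₁ e^(−t/τ₁) − τ₂ e^(−t/τ₂))/(τ₁ − τ₂)].
At t = 17.2: e^(−t/τ₁) = 0.16464, e^(−t/τ₂) = 0.22975.
C₂ = 1.77·[1 − (9.5343·0.16464 − 11.695·0.22975)/(-2.1604)] = 1.77·0.48288 = 0.85469 mg/L.

0.855 mg/L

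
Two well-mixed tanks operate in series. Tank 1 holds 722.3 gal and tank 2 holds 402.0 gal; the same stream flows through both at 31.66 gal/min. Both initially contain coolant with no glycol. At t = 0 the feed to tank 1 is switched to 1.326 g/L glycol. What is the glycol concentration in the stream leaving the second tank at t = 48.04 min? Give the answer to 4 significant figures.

0.9998 g/L

Species balance on tank i: dCᵢ/dt = (Cᵢ₋₁ − Cᵢ)/τᵢ with τᵢ = Vᵢ/Q.
τ₁ = 722.3/31.66 = 22.8143 min; τ₂ = 402.0/31.66 = 12.6974 min.
Tank 1: C₁ = C_in(1 − e^(−t/τ₁)). Tank 2 (τ₁ ≠ τ₂): C₂ = C_in[1 − (τ₁ e^(−t/τ₁) − τ₂ e^(−t/τ₂))/(τ₁ − τ₂)].
At t = 48.04: e^(−t/τ₁) = 0.121761, e^(−t/τ₂) = 0.0227441.
C₂ = 1.326·[1 − (22.8143·0.121761 − 12.6974·0.0227441)/(10.1169)] = 1.326·0.753967 = 0.999760 g/L.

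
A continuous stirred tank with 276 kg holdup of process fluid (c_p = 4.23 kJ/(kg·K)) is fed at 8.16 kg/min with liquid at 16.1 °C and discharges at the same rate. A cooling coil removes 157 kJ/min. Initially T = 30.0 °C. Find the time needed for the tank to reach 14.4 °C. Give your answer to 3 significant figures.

M c_p dT/dt = ṁ c_p (T_in − T) − Q̇.
τ = M/ṁ = 33.824 min; T_ss = T_in − Q̇/(ṁ c_p) = 11.551 °C.
T(t) = T_ss + (T₀ − T_ss) e^(−t/τ). Set T = 14.4:
e^(−t/τ) = (14.4 − 11.551)/(30.0 − 11.551) = 0.15440
t = −33.824 · ln(0.15440) = 63.189 min.

63.2 min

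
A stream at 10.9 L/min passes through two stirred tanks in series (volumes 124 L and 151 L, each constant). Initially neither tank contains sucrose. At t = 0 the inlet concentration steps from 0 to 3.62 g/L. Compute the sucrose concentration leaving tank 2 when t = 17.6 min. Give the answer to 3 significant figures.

1.48 g/L

Each tank obeys Vᵢ dCᵢ/dt = Q(Cᵢ₋₁ − Cᵢ), so τᵢ = Vᵢ/Q.
τ₁ = 124/10.9 = 11.376 min; τ₂ = 151/10.9 = 13.853 min.
Tank 1: C₁ = C_in(1 − e^(−t/τ₁)). Tank 2 (τ₁ ≠ τ₂): C₂ = C_in[1 − (τ₁ e^(−t/τ₁) − τ₂ e^(−t/τ₂))/(τ₁ − τ₂)].
At t = 17.6: e^(−t/τ₁) = 0.21287, e^(−t/τ₂) = 0.28070.
C₂ = 3.62·[1 − (11.376·0.21287 − 13.853·0.28070)/(-2.4771)] = 3.62·0.40775 = 1.4761 g/L.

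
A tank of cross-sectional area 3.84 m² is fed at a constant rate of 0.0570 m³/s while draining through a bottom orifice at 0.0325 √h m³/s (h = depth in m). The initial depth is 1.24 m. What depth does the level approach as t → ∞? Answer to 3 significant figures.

3.08 m

A dh/dt = Q_in − 0.0325 √h. Steady state requires inflow = outflow:
Q_in = 0.0325 √h_ss ⇒ √h_ss = 0.0570/0.0325 = 1.7538.
h_ss = 1.7538² = 3.0760 m. (Since h₀ = 1.24 m < h_ss, the level will rise toward this value.)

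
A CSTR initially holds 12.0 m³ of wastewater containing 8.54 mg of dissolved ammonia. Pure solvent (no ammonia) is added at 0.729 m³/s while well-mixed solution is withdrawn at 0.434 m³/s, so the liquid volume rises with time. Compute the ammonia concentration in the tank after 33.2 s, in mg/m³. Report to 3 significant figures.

Total volume: dV/dt = Q_in − Q_out = 0.29500 m³/s, so V(t) = 12.0 + 0.29500 t and V(33.2) = 21.794 m³.
Solute balance: dm/dt = 0 − Q_out C = −Q_out m/V(t).
dm/m = −Q_out dt/(V₀ + 0.29500 t); integrating gives ln(m/m₀) = −(Q_out/(Q_in−Q_out)) ln(V/V₀).
m = m₀ (V₀/V)^(Q_out/(Q_in−Q_out)) = 8.54 × (12.0/21.794)^(1.4712) = 3.5497 mg.
C = m/V = 3.5497/21.794 = 0.16288 mg/m³.

0.163 mg/m³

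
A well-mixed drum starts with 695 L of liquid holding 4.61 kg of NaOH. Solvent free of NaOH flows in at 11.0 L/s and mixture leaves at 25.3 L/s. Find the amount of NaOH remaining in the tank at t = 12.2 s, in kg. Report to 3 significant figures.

Let m(t) be the amount of NaOH. Volume: V(t) = V₀ + (Q_in − Q_out) t = 695 − 14.300 t; V(12.2) = 520.54 L.
No NaOH enters, so dm/dt = −Q_out · (m/V).
dm/m = −Q_out dt/(V₀ − 14.300 t); integrating gives ln(m/m₀) = −(Q_out/(Q_in−Q_out)) ln(V/V₀).
m = m₀ (V₀/V)^(Q_out/(Q_in−Q_out)) = 4.61 × (695/520.54)^(-1.7692) = 2.7644 kg.

2.76 kg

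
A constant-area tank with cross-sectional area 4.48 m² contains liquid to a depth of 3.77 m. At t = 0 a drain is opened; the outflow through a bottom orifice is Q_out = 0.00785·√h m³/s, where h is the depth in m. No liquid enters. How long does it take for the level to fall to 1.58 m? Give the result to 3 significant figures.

Accumulation of liquid (constant cross-section A): A dh/dt = −0.00785 √h.
∫ h^(−1/2) dh = −(0.00785/A) ∫ dt, giving 2√h = 2√h₀ − (0.00785/A) t.
t = 2A(√h₀ − √h)/0.00785 = 2·4.48·(√3.77 − √1.58)/0.00785
  = 8.9600 × (1.9416 − 1.2570) / 0.00785 = 781.48 s.

781 s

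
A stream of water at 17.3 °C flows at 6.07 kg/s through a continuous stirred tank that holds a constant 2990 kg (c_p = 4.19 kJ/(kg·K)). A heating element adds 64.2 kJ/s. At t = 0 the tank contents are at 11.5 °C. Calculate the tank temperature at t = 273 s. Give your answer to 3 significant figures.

Energy balance: M c_p dT/dt = ṁ c_p (T_in − T) + 64.2.
τ = M/ṁ = 492.59 s; T_ss = T_in + Q̇/(ṁ c_p) = 17.3 + 64.2/(6.07·4.19) = 19.824 °C.
This is linear first-order; T(t) = T_ss + (T₀ − T_ss) e^(−t/τ).
T(273) = 19.824 + (-8.3242)·e^(−273/492.59) = 19.824 + (-8.3242)·0.57452 = 15.042 °C.

15.0 °C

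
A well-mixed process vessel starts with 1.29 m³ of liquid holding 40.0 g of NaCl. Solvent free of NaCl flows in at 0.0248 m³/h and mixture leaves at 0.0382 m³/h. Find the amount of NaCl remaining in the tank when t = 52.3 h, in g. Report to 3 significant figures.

Total volume: dV/dt = Q_in − Q_out = -0.013400 m³/h, so V(t) = 1.29 − 0.013400 t and V(52.3) = 0.58918 m³.
Species balance (pure solvent in): dm/dt = −Q_out · m/V(t).
dm/m = −Q_out dt/(V₀ − 0.013400 t); integrating gives ln(m/m₀) = −(Q_out/(Q_in−Q_out)) ln(V/V₀).
m = m₀ (V₀/V)^(Q_out/(Q_in−Q_out)) = 40.0 × (1.29/0.58918)^(-2.8507) = 4.2838 g.

4.28 g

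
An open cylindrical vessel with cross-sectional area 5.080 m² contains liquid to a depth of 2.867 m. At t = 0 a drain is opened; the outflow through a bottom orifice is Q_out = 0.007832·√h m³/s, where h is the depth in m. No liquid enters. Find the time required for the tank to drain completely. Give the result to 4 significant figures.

2197 s

A dh/dt = −Q_out = −0.007832 √h.
This is separable: 2 d(√h)/dt = −0.007832/A, so √h = √h₀ − (0.007832/(2A)) t.
Tank is empty when √h = 0: t_empty = 2A√h₀/0.007832.
t_empty = 2·5.080·√2.867/0.007832 = 10.1600·1.69322/0.007832 = 2196.52 s.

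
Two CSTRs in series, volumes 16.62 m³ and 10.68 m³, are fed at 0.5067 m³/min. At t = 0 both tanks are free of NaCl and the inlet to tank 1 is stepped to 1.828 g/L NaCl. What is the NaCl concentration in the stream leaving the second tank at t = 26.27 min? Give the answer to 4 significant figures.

Each tank obeys Vᵢ dCᵢ/dt = Q(Cᵢ₋₁ − Cᵢ), so τᵢ = Vᵢ/Q.
τ₁ = 16.62/0.5067 = 32.8005 min; τ₂ = 10.68/0.5067 = 21.0776 min.
Tank 1: C₁ = C_in(1 − e^(−t/τ₁)). Tank 2 (τ₁ ≠ τ₂): C₂ = C_in[1 − (τ₁ e^(−t/τ₁) − τ₂ e^(−t/τ₂))/(τ₁ − τ₂)].
At t = 26.27: e^(−t/τ₁) = 0.448923, e^(−t/τ₂) = 0.287553.
C₂ = 1.828·[1 − (32.8005·0.448923 − 21.0776·0.287553)/(11.7229)] = 1.828·0.260935 = 0.476990 g/L.

0.4770 g/L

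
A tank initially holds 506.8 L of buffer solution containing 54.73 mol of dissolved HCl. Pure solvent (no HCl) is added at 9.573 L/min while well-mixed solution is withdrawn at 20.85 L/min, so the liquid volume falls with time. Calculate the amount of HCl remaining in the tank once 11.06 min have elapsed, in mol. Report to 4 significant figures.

32.46 mol

Total volume: dV/dt = Q_in − Q_out = -11.2770 L/min, so V(t) = 506.8 − 11.2770 t and V(11.06) = 382.076 L.
No HCl enters, so dm/dt = −Q_out · (m/V).
Separate: dm/m = −Q_out dt/V(t) ⇒ ln(m/m₀) = −(Q_out/(Q_in−Q_out)) ln(V/V₀).
m = m₀ (V₀/V)^(Q_out/(Q_in−Q_out)) = 54.73 × (506.8/382.076)^(-1.84890) = 32.4632 mol.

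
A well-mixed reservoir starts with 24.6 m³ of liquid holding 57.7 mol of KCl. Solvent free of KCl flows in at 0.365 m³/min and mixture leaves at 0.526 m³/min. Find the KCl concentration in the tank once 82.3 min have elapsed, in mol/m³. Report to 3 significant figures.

0.406 mol/m³

Total volume: dV/dt = Q_in − Q_out = -0.16100 m³/min, so V(t) = 24.6 − 0.16100 t and V(82.3) = 11.350 m³.
Species balance (pure solvent in): dm/dt = −Q_out · m/V(t).
Separate: dm/m = −Q_out dt/V(t) ⇒ ln(m/m₀) = −(Q_out/(Q_in−Q_out)) ln(V/V₀).
m = m₀ (V₀/V)^(Q_out/(Q_in−Q_out)) = 57.7 × (24.6/11.350)^(-3.2671) = 4.6089 mol.
C = m/V = 4.6089/11.350 = 0.40608 mol/m³.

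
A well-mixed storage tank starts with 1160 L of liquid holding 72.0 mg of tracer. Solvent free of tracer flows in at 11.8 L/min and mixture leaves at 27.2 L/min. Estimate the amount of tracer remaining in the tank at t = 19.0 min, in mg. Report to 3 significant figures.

43.1 mg

Let m(t) be the amount of tracer. Volume: V(t) = V₀ + (Q_in − Q_out) t = 1160 − 15.400 t; V(19.0) = 867.40 L.
No tracer enters, so dm/dt = −Q_out · (m/V).
dm/m = −Q_out dt/(V₀ − 15.400 t); integrating gives ln(m/m₀) = −(Q_out/(Q_in−Q_out)) ln(V/V₀).
m = m₀ (V₀/V)^(Q_out/(Q_in−Q_out)) = 72.0 × (1160/867.40)^(-1.7662) = 43.089 mg.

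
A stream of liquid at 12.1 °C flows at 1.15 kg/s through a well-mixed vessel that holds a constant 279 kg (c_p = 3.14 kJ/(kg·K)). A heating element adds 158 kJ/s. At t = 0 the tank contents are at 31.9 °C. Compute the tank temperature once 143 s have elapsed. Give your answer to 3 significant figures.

Energy balance: M c_p dT/dt = ṁ c_p (T_in − T) + 158.
τ = M/ṁ = 242.61 s; T_ss = T_in + Q̇/(ṁ c_p) = 12.1 + 158/(1.15·3.14) = 55.855 °C.
T approaches T_ss exponentially: T(t) = T_ss + (T₀ − T_ss) e^(−t/τ).
T(143) = 55.855 + (-23.955)·e^(−143/242.61) = 55.855 + (-23.955)·0.55465 = 42.569 °C.

42.6 °C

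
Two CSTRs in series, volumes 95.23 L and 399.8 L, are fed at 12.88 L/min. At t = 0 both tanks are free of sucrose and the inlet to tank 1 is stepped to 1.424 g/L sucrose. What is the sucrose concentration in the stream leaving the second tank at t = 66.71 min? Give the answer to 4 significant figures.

Each tank obeys Vᵢ dCᵢ/dt = Q(Cᵢ₋₁ − Cᵢ), so τᵢ = Vᵢ/Q.
τ₁ = 95.23/12.88 = 7.39363 min; τ₂ = 399.8/12.88 = 31.0404 min.
Solving the cascade with C₁(0)=C₂(0)=0 gives C₂(t) = C_in[1 − (τ₁ e^(−t/τ₁) − τ₂ e^(−t/τ₂))/(τ₁ − τ₂)].
At t = 66.71: e^(−t/τ₁) = 0.000120649, e^(−t/τ₂) = 0.116585.
C₂ = 1.424·[1 − (7.39363·0.000120649 − 31.0404·0.116585)/(-23.6467)] = 1.424·0.847000 = 1.20613 g/L.

1.206 g/L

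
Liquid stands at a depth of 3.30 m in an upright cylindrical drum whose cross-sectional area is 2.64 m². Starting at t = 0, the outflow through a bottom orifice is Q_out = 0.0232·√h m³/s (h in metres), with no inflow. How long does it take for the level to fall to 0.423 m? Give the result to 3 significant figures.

A dh/dt = −Q_out = −0.0232 √h.
This is separable: 2 d(√h)/dt = −0.0232/A, so √h = √h₀ − (0.0232/(2A)) t.
t = 2A(√h₀ − √h)/0.0232 = 2·2.64·(√3.30 − √0.423)/0.0232
  = 5.2800 × (1.8166 − 0.65038) / 0.0232 = 265.41 s.

265 s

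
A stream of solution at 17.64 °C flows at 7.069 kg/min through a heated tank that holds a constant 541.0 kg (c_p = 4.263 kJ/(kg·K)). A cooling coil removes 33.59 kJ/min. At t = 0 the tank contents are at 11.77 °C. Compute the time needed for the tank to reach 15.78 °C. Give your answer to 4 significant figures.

141.8 min

Energy balance: M c_p dT/dt = ṁ c_p (T_in − T) − 33.59.
τ = M/ṁ = 76.5313 min; T_ss = T_in − Q̇/(ṁ c_p) = 16.5254 °C.
T(t) = T_ss + (T₀ − T_ss) e^(−t/τ). Set T = 15.78:
e^(−t/τ) = (15.78 − 16.5254)/(11.77 − 16.5254) = 0.156740
t = −76.5313 · ln(0.156740) = 141.825 min.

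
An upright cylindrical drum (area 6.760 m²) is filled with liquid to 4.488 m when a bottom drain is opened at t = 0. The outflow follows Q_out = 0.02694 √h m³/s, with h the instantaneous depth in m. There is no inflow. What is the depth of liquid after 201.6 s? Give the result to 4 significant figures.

With no inflow, A dh/dt = −0.02694 √h.
∫ h^(−1/2) dh = −(0.02694/A) ∫ dt, giving 2√h = 2√h₀ − (0.02694/A) t.
√h = √4.488 − 0.02694·201.6/(2·6.760) = 2.11849 − 0.401709 = 1.71678.
h = 1.71678² = 2.94734 m.

2.947 m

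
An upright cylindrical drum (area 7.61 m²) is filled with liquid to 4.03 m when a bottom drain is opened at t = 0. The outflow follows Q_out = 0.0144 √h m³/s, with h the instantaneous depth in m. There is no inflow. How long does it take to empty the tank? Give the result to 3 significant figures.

2120 s

A dh/dt = −Q_out = −0.0144 √h.
This is separable: 2 d(√h)/dt = −0.0144/A, so √h = √h₀ − (0.0144/(2A)) t.
Tank is empty when √h = 0: t_empty = 2A√h₀/0.0144.
t_empty = 2·7.61·√4.03/0.0144 = 15.220·2.0075/0.0144 = 2121.8 s.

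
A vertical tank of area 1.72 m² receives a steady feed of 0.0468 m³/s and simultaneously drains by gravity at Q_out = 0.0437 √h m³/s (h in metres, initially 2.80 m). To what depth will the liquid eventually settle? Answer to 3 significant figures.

A dh/dt = Q_in − 0.0437 √h. Steady state requires inflow = outflow:
Q_in = 0.0437 √h_ss ⇒ √h_ss = 0.0468/0.0437 = 1.0709.
h_ss = 1.0709² = 1.1469 m. (Since h₀ = 2.80 m > h_ss, the level will fall toward this value.)

1.15 m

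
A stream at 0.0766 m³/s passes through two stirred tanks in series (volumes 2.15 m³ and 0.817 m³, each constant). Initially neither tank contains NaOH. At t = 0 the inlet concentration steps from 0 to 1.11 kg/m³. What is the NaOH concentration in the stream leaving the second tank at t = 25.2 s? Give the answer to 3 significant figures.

Time constants: τᵢ = Vᵢ/Q for each well-mixed tank.
τ₁ = 2.15/0.0766 = 28.068 s; τ₂ = 0.817/0.0766 = 10.666 s.
Solving the cascade with C₁(0)=C₂(0)=0 gives C₂(t) = C_in[1 − (τ₁ e^(−t/τ₁) − τ₂ e^(−t/τ₂))/(τ₁ − τ₂)].
At t = 25.2: e^(−t/τ₁) = 0.40746, e^(−t/τ₂) = 0.094166.
C₂ = 1.11·[1 − (28.068·0.40746 − 10.666·0.094166)/(17.402)] = 1.11·0.40053 = 0.44459 kg/m³.

0.445 kg/m³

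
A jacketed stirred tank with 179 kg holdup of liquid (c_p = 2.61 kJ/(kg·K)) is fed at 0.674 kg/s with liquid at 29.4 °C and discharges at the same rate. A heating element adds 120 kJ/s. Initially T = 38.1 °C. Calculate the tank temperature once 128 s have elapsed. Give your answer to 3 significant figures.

Heat balance on the well-mixed liquid: M c_p dT/dt = ṁ c_p (T_in − T) + 120.
τ = M/ṁ = 265.58 s; T_ss = T_in + Q̇/(ṁ c_p) = 29.4 + 120/(0.674·2.61) = 97.615 °C.
This is linear first-order; T(t) = T_ss + (T₀ − T_ss) e^(−t/τ).
T(128) = 97.615 + (-59.515)·e^(−128/265.58) = 97.615 + (-59.515)·0.61757 = 60.861 °C.

60.9 °C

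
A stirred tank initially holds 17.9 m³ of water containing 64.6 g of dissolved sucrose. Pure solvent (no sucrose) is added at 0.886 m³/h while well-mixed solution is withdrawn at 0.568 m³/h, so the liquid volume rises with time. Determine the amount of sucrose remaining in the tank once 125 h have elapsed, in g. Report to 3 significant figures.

8.00 g

Total volume: dV/dt = Q_in − Q_out = 0.31800 m³/h, so V(t) = 17.9 + 0.31800 t and V(125) = 57.650 m³.
No sucrose enters, so dm/dt = −Q_out · (m/V).
Separate: dm/m = −Q_out dt/V(t) ⇒ ln(m/m₀) = −(Q_out/(Q_in−Q_out)) ln(V/V₀).
m = m₀ (V₀/V)^(Q_out/(Q_in−Q_out)) = 64.6 × (17.9/57.650)^(1.7862) = 7.9976 g.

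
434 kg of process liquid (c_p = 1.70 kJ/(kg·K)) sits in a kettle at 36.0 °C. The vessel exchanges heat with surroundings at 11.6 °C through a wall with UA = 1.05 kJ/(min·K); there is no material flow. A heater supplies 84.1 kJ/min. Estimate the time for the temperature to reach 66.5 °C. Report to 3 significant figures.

Lumped-capacitance energy balance: M c_p dT/dt = UA(T_amb − T) + Q̇.
τ = M c_p/UA = 702.67 min; T_ss = T_amb + Q̇/UA = 11.6 + 84.1/1.05 = 91.695 °C.
T(t) = T_ss + (T₀ − T_ss)e^(−t/τ); set T = 66.5:
t = −τ ln[(T − T_ss)/(T₀ − T_ss)] = −702.67 · ln(0.45238) = 557.38 min.

557 min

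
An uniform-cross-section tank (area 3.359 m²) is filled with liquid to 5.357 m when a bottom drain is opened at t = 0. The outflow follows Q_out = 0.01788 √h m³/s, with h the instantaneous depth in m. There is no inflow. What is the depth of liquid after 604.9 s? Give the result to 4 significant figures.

A dh/dt = −Q_out = −0.01788 √h.
Separate and integrate: 2(√h − √h₀) = −(0.01788/A) t.
√h = √5.357 − 0.01788·604.9/(2·3.359) = 2.31452 − 1.60995 = 0.704574.
h = 0.704574² = 0.496425 m.

0.4964 m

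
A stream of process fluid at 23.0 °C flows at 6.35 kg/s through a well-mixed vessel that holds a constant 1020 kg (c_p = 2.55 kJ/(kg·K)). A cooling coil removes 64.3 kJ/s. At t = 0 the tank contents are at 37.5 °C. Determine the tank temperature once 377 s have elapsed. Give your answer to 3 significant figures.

M c_p dT/dt = ṁ c_p (T_in − T) − Q̇.
Rearrange: dT/dt = (T_ss − T)/τ with τ = M/ṁ = 160.63 s and T_ss = T_in − Q̇/(ṁ c_p) = 19.029 °C.
T approaches T_ss exponentially: T(t) = T_ss + (T₀ − T_ss) e^(−t/τ).
T(377) = 19.029 + (18.471)·e^(−377/160.63) = 19.029 + (18.471)·0.095655 = 20.796 °C.

20.8 °C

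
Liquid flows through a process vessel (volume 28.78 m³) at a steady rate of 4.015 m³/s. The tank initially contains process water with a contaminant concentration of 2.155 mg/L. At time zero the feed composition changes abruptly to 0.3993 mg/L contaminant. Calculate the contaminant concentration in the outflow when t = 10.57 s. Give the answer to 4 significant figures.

Species balance on the tank: V dC/dt = Q(C_in − C).
Time constant τ = V/Q = 28.78/4.015 = 7.16812 s.
Solution: C(t) = C_in + (C₀ − C_in) e^(−t/τ).
C(10.57) = 0.3993 + (2.155 − 0.3993)·e^(−10.57/7.16812) = 0.3993 + (1.75570)·0.228874 = 0.801134 mg/L.

0.8011 mg/L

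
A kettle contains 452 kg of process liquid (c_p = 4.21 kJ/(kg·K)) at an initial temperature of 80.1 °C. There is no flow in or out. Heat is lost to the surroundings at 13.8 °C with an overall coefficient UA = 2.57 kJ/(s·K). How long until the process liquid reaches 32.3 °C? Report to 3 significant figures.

945 s

Heat balance on the well-mixed liquid: M c_p dT/dt = −UA(T − T_amb).
τ = M c_p/UA = 740.44 s; T_ss = T_amb = 13.800 °C.
T(t) = T_ss + (T₀ − T_ss)e^(−t/τ); set T = 32.3:
t = −τ ln[(T − T_ss)/(T₀ − T_ss)] = −740.44 · ln(0.27903) = 945.11 s.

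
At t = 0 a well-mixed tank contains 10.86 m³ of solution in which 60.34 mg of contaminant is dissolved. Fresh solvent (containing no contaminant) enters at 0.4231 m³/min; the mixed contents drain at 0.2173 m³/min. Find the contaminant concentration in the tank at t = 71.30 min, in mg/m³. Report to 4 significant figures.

Let m(t) be the amount of contaminant. Volume: V(t) = V₀ + (Q_in − Q_out) t = 10.86 + 0.205800 t; V(71.30) = 25.5335 m³.
No contaminant enters, so dm/dt = −Q_out · (m/V).
Separate: dm/m = −Q_out dt/V(t) ⇒ ln(m/m₀) = −(Q_out/(Q_in−Q_out)) ln(V/V₀).
m = m₀ (V₀/V)^(Q_out/(Q_in−Q_out)) = 60.34 × (10.86/25.5335)^(1.05588) = 24.4668 mg.
C = m/V = 24.4668/25.5335 = 0.958222 mg/m³.

0.9582 mg/m³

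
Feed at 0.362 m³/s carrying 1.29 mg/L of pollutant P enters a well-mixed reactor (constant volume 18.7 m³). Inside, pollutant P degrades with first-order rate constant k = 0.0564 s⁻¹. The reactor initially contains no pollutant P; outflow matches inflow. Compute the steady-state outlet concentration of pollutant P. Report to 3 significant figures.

Accumulation = in − out − consumed: V dC/dt = Q C_in − Q C − k V C.
Steady state (dC/dt = 0): C_ss = Q C_in/(Q + kV) = C_in/(1 + kV/Q).
C_ss = 0.362·1.29/(0.362 + 0.0564·18.7) = 0.46698/1.4167 = 0.32963 mg/L.

0.330 mg/L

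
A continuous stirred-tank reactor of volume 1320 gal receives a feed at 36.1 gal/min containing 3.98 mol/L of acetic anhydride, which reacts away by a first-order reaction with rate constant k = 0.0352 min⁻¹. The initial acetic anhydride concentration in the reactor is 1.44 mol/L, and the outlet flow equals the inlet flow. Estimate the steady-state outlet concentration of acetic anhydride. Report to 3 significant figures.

1.74 mol/L

Species balance: V dC/dt = Q C_in − Q C − k V C.
Steady state (dC/dt = 0): C_ss = Q C_in/(Q + kV) = C_in/(1 + kV/Q).
C_ss = 36.1·3.98/(36.1 + 0.0352·1320) = 143.68/82.564 = 1.7402 mol/L.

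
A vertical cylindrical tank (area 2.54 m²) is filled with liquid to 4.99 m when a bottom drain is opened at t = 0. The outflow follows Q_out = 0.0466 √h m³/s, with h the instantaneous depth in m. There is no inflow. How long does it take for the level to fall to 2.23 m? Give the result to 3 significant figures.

80.7 s

Volume balance on the tank: A dh/dt = −0.0466 √h.
This is separable: 2 d(√h)/dt = −0.0466/A, so √h = √h₀ − (0.0466/(2A)) t.
t = 2A(√h₀ − √h)/0.0466 = 2·2.54·(√4.99 − √2.23)/0.0466
  = 5.0800 × (2.2338 − 1.4933) / 0.0466 = 80.725 s.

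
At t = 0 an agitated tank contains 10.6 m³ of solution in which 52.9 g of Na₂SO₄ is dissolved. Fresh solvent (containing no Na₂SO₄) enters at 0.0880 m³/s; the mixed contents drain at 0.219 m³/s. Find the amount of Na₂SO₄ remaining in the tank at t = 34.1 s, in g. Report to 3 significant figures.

21.2 g

Total volume: dV/dt = Q_in − Q_out = -0.13100 m³/s, so V(t) = 10.6 − 0.13100 t and V(34.1) = 6.1329 m³.
Solute balance: dm/dt = 0 − Q_out C = −Q_out m/V(t).
Separate: dm/m = −Q_out dt/V(t) ⇒ ln(m/m₀) = −(Q_out/(Q_in−Q_out)) ln(V/V₀).
m = m₀ (V₀/V)^(Q_out/(Q_in−Q_out)) = 52.9 × (10.6/6.1329)^(-1.6718) = 21.192 g.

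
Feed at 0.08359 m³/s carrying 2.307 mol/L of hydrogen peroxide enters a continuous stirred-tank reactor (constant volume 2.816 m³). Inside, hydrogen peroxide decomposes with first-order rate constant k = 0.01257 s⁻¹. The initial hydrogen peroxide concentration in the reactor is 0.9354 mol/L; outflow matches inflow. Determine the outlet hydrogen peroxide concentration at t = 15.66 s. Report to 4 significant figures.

1.267 mol/L

Accumulation = in − out − consumed: V dC/dt = Q C_in − Q C − k V C.
dC/dt = (Q/V) C_in − (Q/V + k) C; effective rate a = Q/V + k = 0.0296839 + 0.01257 = 0.0422539 s⁻¹.
C_ss = Q C_in/(Q + kV) = 1.62070 mol/L; C(t) = C_ss + (C₀ − C_ss) e^(−a t).
C(15.66) = 1.62070 + (-0.685298)·e^(−0.0422539·15.66) = 1.62070 + (-0.685298)·0.515975 = 1.26710 mol/L.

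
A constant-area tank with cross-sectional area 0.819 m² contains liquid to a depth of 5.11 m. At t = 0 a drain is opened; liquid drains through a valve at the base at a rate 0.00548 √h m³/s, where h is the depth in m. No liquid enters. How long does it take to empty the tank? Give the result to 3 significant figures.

676 s

Mass balance (ρ constant): A dh/dt = −0.00548 √h.
This is separable: 2 d(√h)/dt = −0.00548/A, so √h = √h₀ − (0.00548/(2A)) t.
Set h = 0: 2√h₀ = (0.00548/A) t_empty ⇒ t_empty = 2A√h₀/0.00548.
t_empty = 2·0.819·√5.11/0.00548 = 1.6380·2.2605/0.00548 = 675.68 s.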